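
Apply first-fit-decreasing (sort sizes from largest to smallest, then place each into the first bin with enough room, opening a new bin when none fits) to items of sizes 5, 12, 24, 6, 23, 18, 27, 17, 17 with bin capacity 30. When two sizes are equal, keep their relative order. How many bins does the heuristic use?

Sorted descending: 27, 24, 23, 18, 17, 17, 12, 6, 5.
  27 → bin 1 (new)  [load 27/30]
  24 → bin 2 (new)  [load 24/30]
  23 → bin 3 (new)  [load 23/30]
  18 → bin 4 (new)  [load 18/30]
  17 → bin 5 (new)  [load 17/30]
  17 → bin 6 (new)  [load 17/30]
  12 → bin 4  [load 30/30]
  6 → bin 2  [load 30/30]
  5 → bin 3  [load 28/30]
6 bins opened.

6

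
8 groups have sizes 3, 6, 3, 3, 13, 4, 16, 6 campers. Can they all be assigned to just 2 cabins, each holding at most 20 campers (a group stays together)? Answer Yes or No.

No

Total = 54 campers; ⌈54/20⌉ = 3.
At least 3 cabins are required, but only 2 are allowed.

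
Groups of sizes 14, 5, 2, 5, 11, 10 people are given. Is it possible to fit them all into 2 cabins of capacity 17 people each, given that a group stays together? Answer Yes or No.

Total = 47 people; ⌈47/17⌉ = 3.
At least 3 cabins are required, but only 2 are allowed.

No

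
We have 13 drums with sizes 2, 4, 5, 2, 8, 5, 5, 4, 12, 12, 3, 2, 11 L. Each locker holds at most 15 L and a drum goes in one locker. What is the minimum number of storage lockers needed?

6

Total = 12 + 12 + 11 + 8 + 5 + 5 + 5 + 4 + 4 + 3 + 2 + 2 + 2 = 75 L.
Lower bound: ⌈75/15⌉ = 5 storage lockers.
A packing using 6 storage lockers:
  locker 1: 12 + 3 = 15
  locker 2: 12 + 2 = 14
  locker 3: 11 + 4 = 15
  locker 4: 8 + 5 + 2 = 15
  locker 5: 5 + 5 + 4 = 14
  locker 6: 2 = 2
No arrangement into 5 storage lockers stays within capacity, so 6 is optimal.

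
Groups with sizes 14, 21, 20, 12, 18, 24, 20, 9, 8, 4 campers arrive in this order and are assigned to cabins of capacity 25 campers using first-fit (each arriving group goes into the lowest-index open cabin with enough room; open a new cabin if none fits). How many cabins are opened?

7

  14 → cabin 1 (new)  [load 14/25]
  21 → cabin 2 (new)  [load 21/25]
  20 → cabin 3 (new)  [load 20/25]
  12 → cabin 4 (new)  [load 12/25]
  18 → cabin 5 (new)  [load 18/25]
  24 → cabin 6 (new)  [load 24/25]
  20 → cabin 7 (new)  [load 20/25]
  9 → cabin 1  [load 23/25]
  8 → cabin 4  [load 20/25]
  4 → cabin 2  [load 25/25]
7 cabins opened.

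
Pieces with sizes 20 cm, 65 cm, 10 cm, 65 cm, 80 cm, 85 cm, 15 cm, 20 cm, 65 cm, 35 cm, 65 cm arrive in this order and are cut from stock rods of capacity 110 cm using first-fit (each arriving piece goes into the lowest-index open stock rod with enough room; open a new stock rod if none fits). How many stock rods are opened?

  20 → stock rod 1 (new)  [load 20/110]
  65 → stock rod 1  [load 85/110]
  10 → stock rod 1  [load 95/110]
  65 → stock rod 2 (new)  [load 65/110]
  80 → stock rod 3 (new)  [load 80/110]
  85 → stock rod 4 (new)  [load 85/110]
  15 → stock rod 1  [load 110/110]
  20 → stock rod 2  [load 85/110]
  65 → stock rod 5 (new)  [load 65/110]
  35 → stock rod 5  [load 100/110]
  65 → stock rod 6 (new)  [load 65/110]
6 stock rods opened.

6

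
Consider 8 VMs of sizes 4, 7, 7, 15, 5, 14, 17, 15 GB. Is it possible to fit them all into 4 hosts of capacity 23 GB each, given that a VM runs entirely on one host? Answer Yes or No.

Yes

A valid assignment using 4 hosts:
  host 1: 17 + 5 = 22
  host 2: 15 + 7 = 22
  host 3: 15 + 7 = 22
  host 4: 14 + 4 = 18
Every load is within 23 GB, so 4 hosts suffice.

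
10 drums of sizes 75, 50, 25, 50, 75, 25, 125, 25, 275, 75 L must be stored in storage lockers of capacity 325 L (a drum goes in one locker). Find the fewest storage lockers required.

Total = 275 + 125 + 75 + 75 + 75 + 50 + 50 + 25 + 25 + 25 = 800 L.
Lower bound: ⌈800/325⌉ = 3 storage lockers.
A packing using 3 storage lockers:
  locker 1: 275 + 50 = 325
  locker 2: 125 + 75 + 75 + 50 = 325
  locker 3: 75 + 25 + 25 + 25 = 150
This matches the lower bound, so 3 is optimal.

3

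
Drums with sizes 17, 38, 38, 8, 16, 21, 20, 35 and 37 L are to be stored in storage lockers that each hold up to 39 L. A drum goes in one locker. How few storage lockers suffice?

Total = 38 + 38 + 37 + 35 + 21 + 20 + 17 + 16 + 8 = 230 L.
Lower bound: ⌈230/39⌉ = 6 storage lockers.
A packing using 7 storage lockers:
  locker 1: 38 = 38
  locker 2: 38 = 38
  locker 3: 37 = 37
  locker 4: 35 = 35
  locker 5: 21 + 17 = 38
  locker 6: 20 + 16 = 36
  locker 7: 8 = 8
No arrangement into 6 storage lockers stays within capacity, so 7 is optimal.

7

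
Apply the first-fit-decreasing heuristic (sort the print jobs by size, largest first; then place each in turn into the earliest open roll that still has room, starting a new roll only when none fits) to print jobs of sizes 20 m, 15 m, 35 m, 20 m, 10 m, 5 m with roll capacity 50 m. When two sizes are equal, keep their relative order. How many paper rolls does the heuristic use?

3

Sorted descending: 35, 20, 20, 15, 10, 5.
  35 → roll 1 (new)  [load 35/50]
  20 → roll 2 (new)  [load 20/50]
  20 → roll 2  [load 40/50]
  15 → roll 1  [load 50/50]
  10 → roll 2  [load 50/50]
  5 → roll 3 (new)  [load 5/50]
3 paper rolls opened.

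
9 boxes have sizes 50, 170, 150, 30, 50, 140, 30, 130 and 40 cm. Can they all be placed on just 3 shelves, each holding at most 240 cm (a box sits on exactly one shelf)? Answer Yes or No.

No

Total = 790 cm; ⌈790/240⌉ = 4.
At least 4 shelves are required, but only 3 are allowed.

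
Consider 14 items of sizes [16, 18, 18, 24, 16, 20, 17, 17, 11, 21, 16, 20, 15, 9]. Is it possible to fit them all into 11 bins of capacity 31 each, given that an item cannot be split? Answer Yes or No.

A valid assignment using 11 bins:
  bin 1: 24 = 24
  bin 2: 21 + 9 = 30
  bin 3: 20 + 11 = 31
  bin 4: 20 = 20
  bin 5: 18 = 18
  bin 6: 18 = 18
  bin 7: 17 = 17
  bin 8: 17 = 17
  bin 9: 16 + 15 = 31
  bin 10: 16 = 16
  bin 11: 16 = 16
Every load is within 31, so 11 bins suffice.

Yes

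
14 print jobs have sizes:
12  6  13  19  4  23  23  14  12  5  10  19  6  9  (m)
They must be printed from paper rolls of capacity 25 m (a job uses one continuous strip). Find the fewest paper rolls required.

Total = 23 + 23 + 19 + 19 + 14 + 13 + 12 + 12 + 10 + 9 + 6 + 6 + 5 + 4 = 175 m.
Lower bound: ⌈175/25⌉ = 7 paper rolls.
A packing using 8 paper rolls:
  roll 1: 23 = 23
  roll 2: 23 = 23
  roll 3: 19 + 6 = 25
  roll 4: 19 + 6 = 25
  roll 5: 14 + 10 = 24
  roll 6: 13 + 12 = 25
  roll 7: 12 + 9 + 4 = 25
  roll 8: 5 = 5
No arrangement into 7 paper rolls stays within capacity, so 8 is optimal.

8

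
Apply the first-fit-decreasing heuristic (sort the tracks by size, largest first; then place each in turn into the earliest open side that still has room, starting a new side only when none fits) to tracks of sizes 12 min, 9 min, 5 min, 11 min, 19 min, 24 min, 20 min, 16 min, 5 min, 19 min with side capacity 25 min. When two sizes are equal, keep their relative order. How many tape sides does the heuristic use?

6

Sorted descending: 24, 20, 19, 19, 16, 12, 11, 9, 5, 5.
  24 → side 1 (new)  [load 24/25]
  20 → side 2 (new)  [load 20/25]
  19 → side 3 (new)  [load 19/25]
  19 → side 4 (new)  [load 19/25]
  16 → side 5 (new)  [load 16/25]
  12 → side 6 (new)  [load 12/25]
  11 → side 6  [load 23/25]
  9 → side 5  [load 25/25]
  5 → side 2  [load 25/25]
  5 → side 3  [load 24/25]
6 tape sides opened.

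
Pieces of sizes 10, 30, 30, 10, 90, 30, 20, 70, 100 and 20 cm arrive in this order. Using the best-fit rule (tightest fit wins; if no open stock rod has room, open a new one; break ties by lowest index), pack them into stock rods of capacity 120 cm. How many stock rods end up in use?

4

  10 → stock rod 1 (new)  [load 10/120]
  30 → stock rod 1  [load 40/120]
  30 → stock rod 1  [load 70/120]
  10 → stock rod 1  [load 80/120]
  90 → stock rod 2 (new)  [load 90/120]
  30 → stock rod 2  [load 120/120]
  20 → stock rod 1  [load 100/120]
  70 → stock rod 3 (new)  [load 70/120]
  100 → stock rod 4 (new)  [load 100/120]
  20 → stock rod 1  [load 120/120]
4 stock rods opened.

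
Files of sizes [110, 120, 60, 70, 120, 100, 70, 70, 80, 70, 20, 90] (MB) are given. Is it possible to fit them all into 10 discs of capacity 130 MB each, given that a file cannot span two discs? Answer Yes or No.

Yes

A valid assignment using 10 discs:
  disc 1: 120 = 120
  disc 2: 120 = 120
  disc 3: 110 + 20 = 130
  disc 4: 100 = 100
  disc 5: 90 = 90
  disc 6: 80 = 80
  disc 7: 70 + 60 = 130
  disc 8: 70 = 70
  disc 9: 70 = 70
  disc 10: 70 = 70
Every load is within 130 MB, so 10 discs suffice.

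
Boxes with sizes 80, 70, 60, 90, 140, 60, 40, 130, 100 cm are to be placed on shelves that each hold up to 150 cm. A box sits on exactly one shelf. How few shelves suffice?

Total = 140 + 130 + 100 + 90 + 80 + 70 + 60 + 60 + 40 = 770 cm.
Lower bound: ⌈770/150⌉ = 6 shelves.
A packing using 6 shelves:
  shelf 1: 140 = 140
  shelf 2: 130 = 130
  shelf 3: 100 + 40 = 140
  shelf 4: 90 + 60 = 150
  shelf 5: 80 + 70 = 150
  shelf 6: 60 = 60
This matches the lower bound, so 6 is optimal.

6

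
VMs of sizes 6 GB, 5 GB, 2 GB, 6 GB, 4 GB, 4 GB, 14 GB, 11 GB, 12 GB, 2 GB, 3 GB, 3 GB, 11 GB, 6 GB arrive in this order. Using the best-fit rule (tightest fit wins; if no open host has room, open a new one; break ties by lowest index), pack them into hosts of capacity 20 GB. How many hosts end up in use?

5

  6 → host 1 (new)  [load 6/20]
  5 → host 1  [load 11/20]
  2 → host 1  [load 13/20]
  6 → host 1  [load 19/20]
  4 → host 2 (new)  [load 4/20]
  4 → host 2  [load 8/20]
  14 → host 3 (new)  [load 14/20]
  11 → host 2  [load 19/20]
  12 → host 4 (new)  [load 12/20]
  2 → host 3  [load 16/20]
  3 → host 3  [load 19/20]
  3 → host 4  [load 15/20]
  11 → host 5 (new)  [load 11/20]
  6 → host 5  [load 17/20]
5 hosts opened.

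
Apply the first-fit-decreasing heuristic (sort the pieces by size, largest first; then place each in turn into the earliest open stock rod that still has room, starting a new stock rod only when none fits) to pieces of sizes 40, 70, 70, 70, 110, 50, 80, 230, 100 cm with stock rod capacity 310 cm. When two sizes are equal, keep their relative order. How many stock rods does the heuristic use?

Sorted descending: 230, 110, 100, 80, 70, 70, 70, 50, 40.
  230 → stock rod 1 (new)  [load 230/310]
  110 → stock rod 2 (new)  [load 110/310]
  100 → stock rod 2  [load 210/310]
  80 → stock rod 1  [load 310/310]
  70 → stock rod 2  [load 280/310]
  70 → stock rod 3 (new)  [load 70/310]
  70 → stock rod 3  [load 140/310]
  50 → stock rod 3  [load 190/310]
  40 → stock rod 3  [load 230/310]
3 stock rods opened.

3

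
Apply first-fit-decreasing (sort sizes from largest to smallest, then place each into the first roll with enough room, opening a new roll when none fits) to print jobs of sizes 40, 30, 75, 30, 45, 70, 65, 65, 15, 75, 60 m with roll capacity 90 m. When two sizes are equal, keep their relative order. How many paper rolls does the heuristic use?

8

Sorted descending: 75, 75, 70, 65, 65, 60, 45, 40, 30, 30, 15.
  75 → roll 1 (new)  [load 75/90]
  75 → roll 2 (new)  [load 75/90]
  70 → roll 3 (new)  [load 70/90]
  65 → roll 4 (new)  [load 65/90]
  65 → roll 5 (new)  [load 65/90]
  60 → roll 6 (new)  [load 60/90]
  45 → roll 7 (new)  [load 45/90]
  40 → roll 7  [load 85/90]
  30 → roll 6  [load 90/90]
  30 → roll 8 (new)  [load 30/90]
  15 → roll 1  [load 90/90]
8 paper rolls opened.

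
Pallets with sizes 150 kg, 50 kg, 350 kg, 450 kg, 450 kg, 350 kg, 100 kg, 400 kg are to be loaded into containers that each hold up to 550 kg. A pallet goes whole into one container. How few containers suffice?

5

Total = 450 + 450 + 400 + 350 + 350 + 150 + 100 + 50 = 2300 kg.
Lower bound: ⌈2300/550⌉ = 5 containers.
A packing using 5 containers:
  container 1: 450 + 100 = 550
  container 2: 450 + 50 = 500
  container 3: 400 + 150 = 550
  container 4: 350 = 350
  container 5: 350 = 350
This matches the lower bound, so 5 is optimal.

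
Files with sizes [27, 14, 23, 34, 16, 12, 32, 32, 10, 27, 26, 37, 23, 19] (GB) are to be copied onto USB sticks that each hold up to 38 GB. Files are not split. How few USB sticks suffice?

10

Total = 37 + 34 + 32 + 32 + 27 + 27 + 26 + 23 + 23 + 19 + 16 + 14 + 12 + 10 = 332 GB.
Lower bound: ⌈332/38⌉ = 9 USB sticks.
A packing using 10 USB sticks:
  USB stick 1: 37 = 37
  USB stick 2: 34 = 34
  USB stick 3: 32 = 32
  USB stick 4: 32 = 32
  USB stick 5: 27 + 10 = 37
  USB stick 6: 27 = 27
  USB stick 7: 26 + 12 = 38
  USB stick 8: 23 + 14 = 37
  USB stick 9: 23 = 23
  USB stick 10: 19 + 16 = 35
No arrangement into 9 USB sticks stays within capacity, so 10 is optimal.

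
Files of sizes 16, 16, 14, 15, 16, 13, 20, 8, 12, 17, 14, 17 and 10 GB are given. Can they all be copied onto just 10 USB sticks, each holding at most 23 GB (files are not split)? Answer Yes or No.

Total = 188 GB; ⌈188/23⌉ = 9.
11 files each exceed half the capacity and cannot share a USB stick, forcing at least 11 USB sticks.
At least 11 USB sticks are required, but only 10 are allowed.

No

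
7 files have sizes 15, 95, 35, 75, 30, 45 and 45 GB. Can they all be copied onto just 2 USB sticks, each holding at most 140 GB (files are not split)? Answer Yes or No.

No

Total = 340 GB; ⌈340/140⌉ = 3.
At least 3 USB sticks are required, but only 2 are allowed.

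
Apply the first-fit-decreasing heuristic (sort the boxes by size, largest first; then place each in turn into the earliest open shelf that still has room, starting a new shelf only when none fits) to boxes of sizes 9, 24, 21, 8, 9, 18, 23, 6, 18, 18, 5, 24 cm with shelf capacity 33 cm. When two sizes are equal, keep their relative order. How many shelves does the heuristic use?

7

Sorted descending: 24, 24, 23, 21, 18, 18, 18, 9, 9, 8, 6, 5.
  24 → shelf 1 (new)  [load 24/33]
  24 → shelf 2 (new)  [load 24/33]
  23 → shelf 3 (new)  [load 23/33]
  21 → shelf 4 (new)  [load 21/33]
  18 → shelf 5 (new)  [load 18/33]
  18 → shelf 6 (new)  [load 18/33]
  18 → shelf 7 (new)  [load 18/33]
  9 → shelf 1  [load 33/33]
  9 → shelf 2  [load 33/33]
  8 → shelf 3  [load 31/33]
  6 → shelf 4  [load 27/33]
  5 → shelf 4  [load 32/33]
7 shelves opened.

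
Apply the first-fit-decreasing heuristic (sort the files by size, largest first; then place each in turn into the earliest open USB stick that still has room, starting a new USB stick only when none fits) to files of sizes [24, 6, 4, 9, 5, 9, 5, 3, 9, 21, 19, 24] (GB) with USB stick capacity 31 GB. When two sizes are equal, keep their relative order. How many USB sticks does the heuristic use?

Sorted descending: 24, 24, 21, 19, 9, 9, 9, 6, 5, 5, 4, 3.
  24 → USB stick 1 (new)  [load 24/31]
  24 → USB stick 2 (new)  [load 24/31]
  21 → USB stick 3 (new)  [load 21/31]
  19 → USB stick 4 (new)  [load 19/31]
  9 → USB stick 3  [load 30/31]
  9 → USB stick 4  [load 28/31]
  9 → USB stick 5 (new)  [load 9/31]
  6 → USB stick 1  [load 30/31]
  5 → USB stick 2  [load 29/31]
  5 → USB stick 5  [load 14/31]
  4 → USB stick 5  [load 18/31]
  3 → USB stick 4  [load 31/31]
5 USB sticks opened.

5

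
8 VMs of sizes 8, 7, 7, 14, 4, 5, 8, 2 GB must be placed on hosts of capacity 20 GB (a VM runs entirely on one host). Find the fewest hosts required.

Total = 14 + 8 + 8 + 7 + 7 + 5 + 4 + 2 = 55 GB.
Lower bound: ⌈55/20⌉ = 3 hosts.
A packing using 3 hosts:
  host 1: 14 + 5 = 19
  host 2: 8 + 8 + 4 = 20
  host 3: 7 + 7 + 2 = 16
This matches the lower bound, so 3 is optimal.

3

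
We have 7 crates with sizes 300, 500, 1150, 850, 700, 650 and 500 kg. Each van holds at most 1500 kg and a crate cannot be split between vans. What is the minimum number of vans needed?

4

Total = 1150 + 850 + 700 + 650 + 500 + 500 + 300 = 4650 kg.
Lower bound: ⌈4650/1500⌉ = 4 vans.
A packing using 4 vans:
  van 1: 1150 + 300 = 1450
  van 2: 850 + 650 = 1500
  van 3: 700 + 500 = 1200
  van 4: 500 = 500
This matches the lower bound, so 4 is optimal.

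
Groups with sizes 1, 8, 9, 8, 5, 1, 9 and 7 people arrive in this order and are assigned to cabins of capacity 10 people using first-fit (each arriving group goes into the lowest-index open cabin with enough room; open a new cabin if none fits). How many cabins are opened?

6

  1 → cabin 1 (new)  [load 1/10]
  8 → cabin 1  [load 9/10]
  9 → cabin 2 (new)  [load 9/10]
  8 → cabin 3 (new)  [load 8/10]
  5 → cabin 4 (new)  [load 5/10]
  1 → cabin 1  [load 10/10]
  9 → cabin 5 (new)  [load 9/10]
  7 → cabin 6 (new)  [load 7/10]
6 cabins opened.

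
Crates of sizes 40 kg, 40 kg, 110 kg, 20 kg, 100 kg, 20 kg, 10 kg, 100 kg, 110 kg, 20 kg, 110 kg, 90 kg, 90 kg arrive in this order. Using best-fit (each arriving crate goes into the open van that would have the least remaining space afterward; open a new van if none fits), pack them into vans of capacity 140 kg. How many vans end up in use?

  40 → van 1 (new)  [load 40/140]
  40 → van 1  [load 80/140]
  110 → van 2 (new)  [load 110/140]
  20 → van 2  [load 130/140]
  100 → van 3 (new)  [load 100/140]
  20 → van 3  [load 120/140]
  10 → van 2  [load 140/140]
  100 → van 4 (new)  [load 100/140]
  110 → van 5 (new)  [load 110/140]
  20 → van 3  [load 140/140]
  110 → van 6 (new)  [load 110/140]
  90 → van 7 (new)  [load 90/140]
  90 → van 8 (new)  [load 90/140]
8 vans opened.

8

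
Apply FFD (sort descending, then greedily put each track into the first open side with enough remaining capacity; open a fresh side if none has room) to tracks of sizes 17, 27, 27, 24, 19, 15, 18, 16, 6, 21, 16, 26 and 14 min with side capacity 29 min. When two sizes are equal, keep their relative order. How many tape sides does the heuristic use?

11

Sorted descending: 27, 27, 26, 24, 21, 19, 18, 17, 16, 16, 15, 14, 6.
  27 → side 1 (new)  [load 27/29]
  27 → side 2 (new)  [load 27/29]
  26 → side 3 (new)  [load 26/29]
  24 → side 4 (new)  [load 24/29]
  21 → side 5 (new)  [load 21/29]
  19 → side 6 (new)  [load 19/29]
  18 → side 7 (new)  [load 18/29]
  17 → side 8 (new)  [load 17/29]
  16 → side 9 (new)  [load 16/29]
  16 → side 10 (new)  [load 16/29]
  15 → side 11 (new)  [load 15/29]
  14 → side 11  [load 29/29]
  6 → side 5  [load 27/29]
11 tape sides opened.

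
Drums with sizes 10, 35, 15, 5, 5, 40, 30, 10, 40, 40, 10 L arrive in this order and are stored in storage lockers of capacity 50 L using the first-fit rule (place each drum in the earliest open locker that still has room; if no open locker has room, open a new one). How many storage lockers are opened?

  10 → locker 1 (new)  [load 10/50]
  35 → locker 1  [load 45/50]
  15 → locker 2 (new)  [load 15/50]
  5 → locker 1  [load 50/50]
  5 → locker 2  [load 20/50]
  40 → locker 3 (new)  [load 40/50]
  30 → locker 2  [load 50/50]
  10 → locker 3  [load 50/50]
  40 → locker 4 (new)  [load 40/50]
  40 → locker 5 (new)  [load 40/50]
  10 → locker 4  [load 50/50]
5 storage lockers opened.

5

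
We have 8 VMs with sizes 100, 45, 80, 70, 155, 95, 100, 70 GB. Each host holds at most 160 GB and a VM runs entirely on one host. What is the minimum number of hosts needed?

6

Total = 155 + 100 + 100 + 95 + 80 + 70 + 70 + 45 = 715 GB.
Lower bound: ⌈715/160⌉ = 5 hosts.
A packing using 6 hosts:
  host 1: 155 = 155
  host 2: 100 + 45 = 145
  host 3: 100 = 100
  host 4: 95 = 95
  host 5: 80 + 70 = 150
  host 6: 70 = 70
No arrangement into 5 hosts stays within capacity, so 6 is optimal.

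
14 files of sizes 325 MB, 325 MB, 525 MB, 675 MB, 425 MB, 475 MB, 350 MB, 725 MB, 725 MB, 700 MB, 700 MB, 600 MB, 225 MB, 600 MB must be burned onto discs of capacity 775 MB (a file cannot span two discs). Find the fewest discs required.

Total = 725 + 725 + 700 + 700 + 675 + 600 + 600 + 525 + 475 + 425 + 350 + 325 + 325 + 225 = 7375 MB.
Lower bound: ⌈7375/775⌉ = 10 discs.
A packing using 11 discs:
  disc 1: 725 = 725
  disc 2: 725 = 725
  disc 3: 700 = 700
  disc 4: 700 = 700
  disc 5: 675 = 675
  disc 6: 600 = 600
  disc 7: 600 = 600
  disc 8: 525 + 225 = 750
  disc 9: 475 = 475
  disc 10: 425 + 350 = 775
  disc 11: 325 + 325 = 650
No arrangement into 10 discs stays within capacity, so 11 is optimal.

11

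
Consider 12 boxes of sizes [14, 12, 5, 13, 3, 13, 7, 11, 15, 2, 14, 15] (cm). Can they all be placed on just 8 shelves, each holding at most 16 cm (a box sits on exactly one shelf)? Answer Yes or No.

Total = 124 cm; ⌈124/16⌉ = 8.
The bound of 8 does not rule out 8, but exhaustive search shows no assignment into 8 shelves of capacity 16 cm exists — the minimum is 9.

No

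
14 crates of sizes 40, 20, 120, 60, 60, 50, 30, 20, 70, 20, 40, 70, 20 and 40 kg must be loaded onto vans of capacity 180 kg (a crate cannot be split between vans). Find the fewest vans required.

Total = 120 + 70 + 70 + 60 + 60 + 50 + 40 + 40 + 40 + 30 + 20 + 20 + 20 + 20 = 660 kg.
Lower bound: ⌈660/180⌉ = 4 vans.
A packing using 4 vans:
  van 1: 120 + 60 = 180
  van 2: 70 + 70 + 40 = 180
  van 3: 60 + 50 + 40 + 30 = 180
  van 4: 40 + 20 + 20 + 20 + 20 = 120
This matches the lower bound, so 4 is optimal.

4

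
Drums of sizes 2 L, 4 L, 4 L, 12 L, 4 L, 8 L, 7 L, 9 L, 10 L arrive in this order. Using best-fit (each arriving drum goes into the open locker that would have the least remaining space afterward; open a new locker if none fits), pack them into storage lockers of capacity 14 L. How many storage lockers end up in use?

  2 → locker 1 (new)  [load 2/14]
  4 → locker 1  [load 6/14]
  4 → locker 1  [load 10/14]
  12 → locker 2 (new)  [load 12/14]
  4 → locker 1  [load 14/14]
  8 → locker 3 (new)  [load 8/14]
  7 → locker 4 (new)  [load 7/14]
  9 → locker 5 (new)  [load 9/14]
  10 → locker 6 (new)  [load 10/14]
6 storage lockers opened.

6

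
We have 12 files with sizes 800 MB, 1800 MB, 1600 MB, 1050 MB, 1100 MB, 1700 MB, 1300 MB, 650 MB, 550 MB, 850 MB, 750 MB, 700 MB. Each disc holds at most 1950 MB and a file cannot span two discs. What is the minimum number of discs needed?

8

Total = 1800 + 1700 + 1600 + 1300 + 1100 + 1050 + 850 + 800 + 750 + 700 + 650 + 550 = 12850 MB.
Lower bound: ⌈12850/1950⌉ = 7 discs.
A packing using 8 discs:
  disc 1: 1800 = 1800
  disc 2: 1700 = 1700
  disc 3: 1600 = 1600
  disc 4: 1300 + 650 = 1950
  disc 5: 1100 + 850 = 1950
  disc 6: 1050 + 800 = 1850
  disc 7: 750 + 700 = 1450
  disc 8: 550 = 550
No arrangement into 7 discs stays within capacity, so 8 is optimal.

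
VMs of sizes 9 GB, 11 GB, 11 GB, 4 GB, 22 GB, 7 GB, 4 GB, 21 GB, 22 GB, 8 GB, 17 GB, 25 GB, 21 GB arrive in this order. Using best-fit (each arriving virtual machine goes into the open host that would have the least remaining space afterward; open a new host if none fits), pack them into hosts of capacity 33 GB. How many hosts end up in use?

  9 → host 1 (new)  [load 9/33]
  11 → host 1  [load 20/33]
  11 → host 1  [load 31/33]
  4 → host 2 (new)  [load 4/33]
  22 → host 2  [load 26/33]
  7 → host 2  [load 33/33]
  4 → host 3 (new)  [load 4/33]
  21 → host 3  [load 25/33]
  22 → host 4 (new)  [load 22/33]
  8 → host 3  [load 33/33]
  17 → host 5 (new)  [load 17/33]
  25 → host 6 (new)  [load 25/33]
  21 → host 7 (new)  [load 21/33]
7 hosts opened.

7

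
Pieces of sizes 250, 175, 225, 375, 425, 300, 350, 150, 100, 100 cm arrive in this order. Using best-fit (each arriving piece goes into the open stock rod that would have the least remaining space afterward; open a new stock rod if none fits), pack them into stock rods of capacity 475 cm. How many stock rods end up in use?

  250 → stock rod 1 (new)  [load 250/475]
  175 → stock rod 1  [load 425/475]
  225 → stock rod 2 (new)  [load 225/475]
  375 → stock rod 3 (new)  [load 375/475]
  425 → stock rod 4 (new)  [load 425/475]
  300 → stock rod 5 (new)  [load 300/475]
  350 → stock rod 6 (new)  [load 350/475]
  150 → stock rod 5  [load 450/475]
  100 → stock rod 3  [load 475/475]
  100 → stock rod 6  [load 450/475]
6 stock rods opened.

6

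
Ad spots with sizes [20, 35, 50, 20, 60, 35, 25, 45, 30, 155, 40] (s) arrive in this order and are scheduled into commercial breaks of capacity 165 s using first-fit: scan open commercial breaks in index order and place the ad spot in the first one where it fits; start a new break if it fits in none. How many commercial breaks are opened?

4

  20 → break 1 (new)  [load 20/165]
  35 → break 1  [load 55/165]
  50 → break 1  [load 105/165]
  20 → break 1  [load 125/165]
  60 → break 2 (new)  [load 60/165]
  35 → break 1  [load 160/165]
  25 → break 2  [load 85/165]
  45 → break 2  [load 130/165]
  30 → break 2  [load 160/165]
  155 → break 3 (new)  [load 155/165]
  40 → break 4 (new)  [load 40/165]
4 commercial breaks opened.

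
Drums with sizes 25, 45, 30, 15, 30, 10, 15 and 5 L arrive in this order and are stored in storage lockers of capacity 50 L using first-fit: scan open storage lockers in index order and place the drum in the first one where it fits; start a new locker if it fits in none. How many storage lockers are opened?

4

  25 → locker 1 (new)  [load 25/50]
  45 → locker 2 (new)  [load 45/50]
  30 → locker 3 (new)  [load 30/50]
  15 → locker 1  [load 40/50]
  30 → locker 4 (new)  [load 30/50]
  10 → locker 1  [load 50/50]
  15 → locker 3  [load 45/50]
  5 → locker 2  [load 50/50]
4 storage lockers opened.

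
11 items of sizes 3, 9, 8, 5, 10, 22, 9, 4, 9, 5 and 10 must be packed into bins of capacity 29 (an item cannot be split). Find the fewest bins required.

Total = 22 + 10 + 10 + 9 + 9 + 9 + 8 + 5 + 5 + 4 + 3 = 94.
Lower bound: ⌈94/29⌉ = 4 bins.
A packing using 4 bins:
  bin 1: 22 + 5 = 27
  bin 2: 10 + 10 + 9 = 29
  bin 3: 9 + 9 + 8 + 3 = 29
  bin 4: 5 + 4 = 9
This matches the lower bound, so 4 is optimal.

4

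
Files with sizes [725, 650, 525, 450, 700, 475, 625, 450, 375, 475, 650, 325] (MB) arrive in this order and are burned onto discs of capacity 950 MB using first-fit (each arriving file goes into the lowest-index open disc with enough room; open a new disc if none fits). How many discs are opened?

  725 → disc 1 (new)  [load 725/950]
  650 → disc 2 (new)  [load 650/950]
  525 → disc 3 (new)  [load 525/950]
  450 → disc 4 (new)  [load 450/950]
  700 → disc 5 (new)  [load 700/950]
  475 → disc 4  [load 925/950]
  625 → disc 6 (new)  [load 625/950]
  450 → disc 7 (new)  [load 450/950]
  375 → disc 3  [load 900/950]
  475 → disc 7  [load 925/950]
  650 → disc 8 (new)  [load 650/950]
  325 → disc 6  [load 950/950]
8 discs opened.

8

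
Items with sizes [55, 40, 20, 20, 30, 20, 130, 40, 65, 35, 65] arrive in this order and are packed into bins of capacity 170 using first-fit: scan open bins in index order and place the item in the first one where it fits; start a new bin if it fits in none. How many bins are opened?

4

  55 → bin 1 (new)  [load 55/170]
  40 → bin 1  [load 95/170]
  20 → bin 1  [load 115/170]
  20 → bin 1  [load 135/170]
  30 → bin 1  [load 165/170]
  20 → bin 2 (new)  [load 20/170]
  130 → bin 2  [load 150/170]
  40 → bin 3 (new)  [load 40/170]
  65 → bin 3  [load 105/170]
  35 → bin 3  [load 140/170]
  65 → bin 4 (new)  [load 65/170]
4 bins opened.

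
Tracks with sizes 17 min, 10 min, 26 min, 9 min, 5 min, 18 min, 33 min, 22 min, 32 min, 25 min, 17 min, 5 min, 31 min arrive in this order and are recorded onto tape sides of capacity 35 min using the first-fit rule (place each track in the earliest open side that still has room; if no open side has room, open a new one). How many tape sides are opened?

8

  17 → side 1 (new)  [load 17/35]
  10 → side 1  [load 27/35]
  26 → side 2 (new)  [load 26/35]
  9 → side 2  [load 35/35]
  5 → side 1  [load 32/35]
  18 → side 3 (new)  [load 18/35]
  33 → side 4 (new)  [load 33/35]
  22 → side 5 (new)  [load 22/35]
  32 → side 6 (new)  [load 32/35]
  25 → side 7 (new)  [load 25/35]
  17 → side 3  [load 35/35]
  5 → side 5  [load 27/35]
  31 → side 8 (new)  [load 31/35]
8 tape sides opened.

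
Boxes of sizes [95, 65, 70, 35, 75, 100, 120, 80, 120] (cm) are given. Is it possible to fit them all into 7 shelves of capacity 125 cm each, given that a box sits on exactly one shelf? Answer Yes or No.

Total = 760 cm; ⌈760/125⌉ = 7.
8 boxes each exceed half the capacity and cannot share a shelf, forcing at least 8 shelves.
At least 8 shelves are required, but only 7 are allowed.

No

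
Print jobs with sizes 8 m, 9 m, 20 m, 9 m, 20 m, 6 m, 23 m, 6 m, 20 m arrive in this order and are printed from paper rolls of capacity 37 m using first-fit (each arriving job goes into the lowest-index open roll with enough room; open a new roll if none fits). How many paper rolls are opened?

4

  8 → roll 1 (new)  [load 8/37]
  9 → roll 1  [load 17/37]
  20 → roll 1  [load 37/37]
  9 → roll 2 (new)  [load 9/37]
  20 → roll 2  [load 29/37]
  6 → roll 2  [load 35/37]
  23 → roll 3 (new)  [load 23/37]
  6 → roll 3  [load 29/37]
  20 → roll 4 (new)  [load 20/37]
4 paper rolls opened.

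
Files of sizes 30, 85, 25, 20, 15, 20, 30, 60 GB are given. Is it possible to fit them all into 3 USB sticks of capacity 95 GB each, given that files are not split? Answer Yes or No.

No

Total = 285 GB; ⌈285/95⌉ = 3.
The bound of 3 does not rule out 3, but exhaustive search shows no assignment into 3 USB sticks of capacity 95 GB exists — the minimum is 4.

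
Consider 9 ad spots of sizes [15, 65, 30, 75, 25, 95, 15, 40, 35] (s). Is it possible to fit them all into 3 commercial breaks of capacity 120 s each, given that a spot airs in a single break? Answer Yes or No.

No

Total = 395 s; ⌈395/120⌉ = 4.
At least 4 commercial breaks are required, but only 3 are allowed.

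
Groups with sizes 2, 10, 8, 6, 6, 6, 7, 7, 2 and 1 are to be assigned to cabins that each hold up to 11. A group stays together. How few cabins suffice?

Total = 10 + 8 + 7 + 7 + 6 + 6 + 6 + 2 + 2 + 1 = 55.
Lower bound: ⌈55/11⌉ = 5 cabins.
Also, 7 groups each exceed 11/2, and no two of those can share a cabin, so at least 7 cabins are needed.
A packing using 7 cabins:
  cabin 1: 10 + 1 = 11
  cabin 2: 8 + 2 = 10
  cabin 3: 7 + 2 = 9
  cabin 4: 7 = 7
  cabin 5: 6 = 6
  cabin 6: 6 = 6
  cabin 7: 6 = 6
This matches the lower bound, so 7 is optimal.

7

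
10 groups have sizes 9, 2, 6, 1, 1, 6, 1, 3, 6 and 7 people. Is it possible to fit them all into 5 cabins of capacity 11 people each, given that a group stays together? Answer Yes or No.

A valid assignment using 5 cabins:
  cabin 1: 9 + 2 = 11
  cabin 2: 7 + 3 + 1 = 11
  cabin 3: 6 + 1 + 1 = 8
  cabin 4: 6 = 6
  cabin 5: 6 = 6
Every load is within 11 people, so 5 cabins suffice.

Yes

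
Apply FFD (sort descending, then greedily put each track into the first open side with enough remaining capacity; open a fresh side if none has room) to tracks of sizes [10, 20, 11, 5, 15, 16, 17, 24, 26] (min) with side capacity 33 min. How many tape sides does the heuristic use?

5

Sorted descending: 26, 24, 20, 17, 16, 15, 11, 10, 5.
  26 → side 1 (new)  [load 26/33]
  24 → side 2 (new)  [load 24/33]
  20 → side 3 (new)  [load 20/33]
  17 → side 4 (new)  [load 17/33]
  16 → side 4  [load 33/33]
  15 → side 5 (new)  [load 15/33]
  11 → side 3  [load 31/33]
  10 → side 5  [load 25/33]
  5 → side 1  [load 31/33]
5 tape sides opened.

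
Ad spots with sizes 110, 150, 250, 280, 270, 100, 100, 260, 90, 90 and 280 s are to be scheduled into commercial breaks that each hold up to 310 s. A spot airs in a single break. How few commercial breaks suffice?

Total = 280 + 280 + 270 + 260 + 250 + 150 + 110 + 100 + 100 + 90 + 90 = 1980 s.
Lower bound: ⌈1980/310⌉ = 7 commercial breaks.
A packing using 8 commercial breaks:
  break 1: 280 = 280
  break 2: 280 = 280
  break 3: 270 = 270
  break 4: 260 = 260
  break 5: 250 = 250
  break 6: 150 + 110 = 260
  break 7: 100 + 100 + 90 = 290
  break 8: 90 = 90
No arrangement into 7 commercial breaks stays within capacity, so 8 is optimal.

8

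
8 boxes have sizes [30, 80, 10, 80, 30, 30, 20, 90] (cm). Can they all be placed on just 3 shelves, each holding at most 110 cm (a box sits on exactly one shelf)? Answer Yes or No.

Total = 370 cm; ⌈370/110⌉ = 4.
At least 4 shelves are required, but only 3 are allowed.

No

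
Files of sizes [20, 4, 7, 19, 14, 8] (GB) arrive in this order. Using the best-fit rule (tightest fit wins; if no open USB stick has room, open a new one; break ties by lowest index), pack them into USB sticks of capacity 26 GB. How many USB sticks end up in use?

  20 → USB stick 1 (new)  [load 20/26]
  4 → USB stick 1  [load 24/26]
  7 → USB stick 2 (new)  [load 7/26]
  19 → USB stick 2  [load 26/26]
  14 → USB stick 3 (new)  [load 14/26]
  8 → USB stick 3  [load 22/26]
3 USB sticks opened.

3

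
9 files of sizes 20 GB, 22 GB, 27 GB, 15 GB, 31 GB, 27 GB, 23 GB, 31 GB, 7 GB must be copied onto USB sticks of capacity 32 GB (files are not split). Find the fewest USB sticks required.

Total = 31 + 31 + 27 + 27 + 23 + 22 + 20 + 15 + 7 = 203 GB.
Lower bound: ⌈203/32⌉ = 7 USB sticks.
A packing using 8 USB sticks:
  USB stick 1: 31 = 31
  USB stick 2: 31 = 31
  USB stick 3: 27 = 27
  USB stick 4: 27 = 27
  USB stick 5: 23 + 7 = 30
  USB stick 6: 22 = 22
  USB stick 7: 20 = 20
  USB stick 8: 15 = 15
No arrangement into 7 USB sticks stays within capacity, so 8 is optimal.

8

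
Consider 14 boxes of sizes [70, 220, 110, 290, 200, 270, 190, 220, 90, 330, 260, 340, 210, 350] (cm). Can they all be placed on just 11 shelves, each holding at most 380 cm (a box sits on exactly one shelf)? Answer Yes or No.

A valid assignment using 11 shelves:
  shelf 1: 350 = 350
  shelf 2: 340 = 340
  shelf 3: 330 = 330
  shelf 4: 290 + 90 = 380
  shelf 5: 270 + 110 = 380
  shelf 6: 260 + 70 = 330
  shelf 7: 220 = 220
  shelf 8: 220 = 220
  shelf 9: 210 = 210
  shelf 10: 200 = 200
  shelf 11: 190 = 190
Every load is within 380 cm, so 11 shelves suffice.

Yes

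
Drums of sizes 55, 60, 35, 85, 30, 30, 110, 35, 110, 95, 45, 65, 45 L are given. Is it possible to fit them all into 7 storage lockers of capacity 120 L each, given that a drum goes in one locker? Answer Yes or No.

No

Total = 800 L; ⌈800/120⌉ = 7.
The bound of 7 does not rule out 7, but exhaustive search shows no assignment into 7 storage lockers of capacity 120 L exists — the minimum is 8.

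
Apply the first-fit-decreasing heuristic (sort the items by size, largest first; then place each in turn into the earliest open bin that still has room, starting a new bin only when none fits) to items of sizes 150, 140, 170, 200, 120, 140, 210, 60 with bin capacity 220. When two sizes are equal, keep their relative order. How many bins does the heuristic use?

Sorted descending: 210, 200, 170, 150, 140, 140, 120, 60.
  210 → bin 1 (new)  [load 210/220]
  200 → bin 2 (new)  [load 200/220]
  170 → bin 3 (new)  [load 170/220]
  150 → bin 4 (new)  [load 150/220]
  140 → bin 5 (new)  [load 140/220]
  140 → bin 6 (new)  [load 140/220]
  120 → bin 7 (new)  [load 120/220]
  60 → bin 4  [load 210/220]
7 bins opened.

7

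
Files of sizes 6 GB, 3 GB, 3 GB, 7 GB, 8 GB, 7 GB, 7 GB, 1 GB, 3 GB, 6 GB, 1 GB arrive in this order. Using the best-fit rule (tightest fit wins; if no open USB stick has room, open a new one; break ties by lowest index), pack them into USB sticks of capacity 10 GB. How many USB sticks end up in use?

  6 → USB stick 1 (new)  [load 6/10]
  3 → USB stick 1  [load 9/10]
  3 → USB stick 2 (new)  [load 3/10]
  7 → USB stick 2  [load 10/10]
  8 → USB stick 3 (new)  [load 8/10]
  7 → USB stick 4 (new)  [load 7/10]
  7 → USB stick 5 (new)  [load 7/10]
  1 → USB stick 1  [load 10/10]
  3 → USB stick 4  [load 10/10]
  6 → USB stick 6 (new)  [load 6/10]
  1 → USB stick 3  [load 9/10]
6 USB sticks opened.

6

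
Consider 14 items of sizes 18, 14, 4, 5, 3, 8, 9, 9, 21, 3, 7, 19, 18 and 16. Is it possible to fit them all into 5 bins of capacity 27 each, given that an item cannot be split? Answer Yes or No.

Total = 154; ⌈154/27⌉ = 6.
At least 6 bins are required, but only 5 are allowed.

No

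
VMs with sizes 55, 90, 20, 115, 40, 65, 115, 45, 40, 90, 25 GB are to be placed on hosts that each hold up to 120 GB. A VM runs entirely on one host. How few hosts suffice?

Total = 115 + 115 + 90 + 90 + 65 + 55 + 45 + 40 + 40 + 25 + 20 = 700 GB.
Lower bound: ⌈700/120⌉ = 6 hosts.
A packing using 7 hosts:
  host 1: 115 = 115
  host 2: 115 = 115
  host 3: 90 + 25 = 115
  host 4: 90 + 20 = 110
  host 5: 65 + 55 = 120
  host 6: 45 + 40 = 85
  host 7: 40 = 40
No arrangement into 6 hosts stays within capacity, so 7 is optimal.

7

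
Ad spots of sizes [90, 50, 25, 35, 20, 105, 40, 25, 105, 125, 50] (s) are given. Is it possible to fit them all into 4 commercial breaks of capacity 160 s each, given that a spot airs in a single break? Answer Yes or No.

No

Total = 670 s; ⌈670/160⌉ = 5.
At least 5 commercial breaks are required, but only 4 are allowed.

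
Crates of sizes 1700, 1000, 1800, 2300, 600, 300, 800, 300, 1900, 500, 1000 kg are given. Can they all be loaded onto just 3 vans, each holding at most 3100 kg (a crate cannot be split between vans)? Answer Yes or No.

No

Total = 12200 kg; ⌈12200/3100⌉ = 4.
At least 4 vans are required, but only 3 are allowed.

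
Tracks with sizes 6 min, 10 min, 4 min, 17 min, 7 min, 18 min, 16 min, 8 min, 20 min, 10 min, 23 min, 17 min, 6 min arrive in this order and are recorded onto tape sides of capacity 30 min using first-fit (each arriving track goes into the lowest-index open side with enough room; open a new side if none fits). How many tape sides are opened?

7

  6 → side 1 (new)  [load 6/30]
  10 → side 1  [load 16/30]
  4 → side 1  [load 20/30]
  17 → side 2 (new)  [load 17/30]
  7 → side 1  [load 27/30]
  18 → side 3 (new)  [load 18/30]
  16 → side 4 (new)  [load 16/30]
  8 → side 2  [load 25/30]
  20 → side 5 (new)  [load 20/30]
  10 → side 3  [load 28/30]
  23 → side 6 (new)  [load 23/30]
  17 → side 7 (new)  [load 17/30]
  6 → side 4  [load 22/30]
7 tape sides opened.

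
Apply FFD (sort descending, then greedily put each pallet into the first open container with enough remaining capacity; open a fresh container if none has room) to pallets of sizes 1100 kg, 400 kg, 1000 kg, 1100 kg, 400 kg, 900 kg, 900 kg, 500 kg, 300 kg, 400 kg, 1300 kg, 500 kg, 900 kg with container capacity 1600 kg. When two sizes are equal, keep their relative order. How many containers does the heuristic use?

7

Sorted descending: 1300, 1100, 1100, 1000, 900, 900, 900, 500, 500, 400, 400, 400, 300.
  1300 → container 1 (new)  [load 1300/1600]
  1100 → container 2 (new)  [load 1100/1600]
  1100 → container 3 (new)  [load 1100/1600]
  1000 → container 4 (new)  [load 1000/1600]
  900 → container 5 (new)  [load 900/1600]
  900 → container 6 (new)  [load 900/1600]
  900 → container 7 (new)  [load 900/1600]
  500 → container 2  [load 1600/1600]
  500 → container 3  [load 1600/1600]
  400 → container 4  [load 1400/1600]
  400 → container 5  [load 1300/1600]
  400 → container 6  [load 1300/1600]
  300 → container 1  [load 1600/1600]
7 containers opened.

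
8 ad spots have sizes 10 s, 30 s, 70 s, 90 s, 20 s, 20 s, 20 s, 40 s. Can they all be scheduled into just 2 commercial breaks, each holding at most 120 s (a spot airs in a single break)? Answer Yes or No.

Total = 300 s; ⌈300/120⌉ = 3.
At least 3 commercial breaks are required, but only 2 are allowed.

No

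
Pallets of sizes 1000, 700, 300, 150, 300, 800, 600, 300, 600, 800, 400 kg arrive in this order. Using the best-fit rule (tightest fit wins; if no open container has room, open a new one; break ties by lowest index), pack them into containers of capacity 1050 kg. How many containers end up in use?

7

  1000 → container 1 (new)  [load 1000/1050]
  700 → container 2 (new)  [load 700/1050]
  300 → container 2  [load 1000/1050]
  150 → container 3 (new)  [load 150/1050]
  300 → container 3  [load 450/1050]
  800 → container 4 (new)  [load 800/1050]
  600 → container 3  [load 1050/1050]
  300 → container 5 (new)  [load 300/1050]
  600 → container 5  [load 900/1050]
  800 → container 6 (new)  [load 800/1050]
  400 → container 7 (new)  [load 400/1050]
7 containers opened.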